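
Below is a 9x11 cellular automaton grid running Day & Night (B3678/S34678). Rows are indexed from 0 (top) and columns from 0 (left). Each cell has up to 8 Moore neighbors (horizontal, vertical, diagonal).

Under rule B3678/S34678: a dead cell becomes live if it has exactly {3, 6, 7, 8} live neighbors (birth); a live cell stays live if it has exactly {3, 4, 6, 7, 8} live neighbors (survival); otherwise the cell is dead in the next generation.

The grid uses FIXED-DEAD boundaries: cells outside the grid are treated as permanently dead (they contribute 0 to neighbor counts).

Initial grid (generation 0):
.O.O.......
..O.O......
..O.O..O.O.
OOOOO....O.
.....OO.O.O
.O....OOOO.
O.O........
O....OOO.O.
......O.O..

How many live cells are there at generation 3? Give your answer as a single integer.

Simulating step by step:
Generation 0 (given above): 32 live cells
Generation 1: 35 live cells
..O........
.OO........
..OOOO..O..
.OOOO.OO.OO
O..OOOO.O..
.....OOOOO.
.....O...O.
.O....OOO..
.....OO....
Generation 2: 35 live cells
.O.........
.OO.O......
..OOOOOO.O.
.O.OOOOO.O.
.O.O.OOO..O
.......OOO.
.....OOOOO.
......OO...
......O....
Generation 3: 27 live cells
..O........
.OO.O.O....
...OOO.O...
..O.OOO...O
.....OO.O..
....O.OOOOO
.......OOO.
...........
.......O...
Population at generation 3: 27

Answer: 27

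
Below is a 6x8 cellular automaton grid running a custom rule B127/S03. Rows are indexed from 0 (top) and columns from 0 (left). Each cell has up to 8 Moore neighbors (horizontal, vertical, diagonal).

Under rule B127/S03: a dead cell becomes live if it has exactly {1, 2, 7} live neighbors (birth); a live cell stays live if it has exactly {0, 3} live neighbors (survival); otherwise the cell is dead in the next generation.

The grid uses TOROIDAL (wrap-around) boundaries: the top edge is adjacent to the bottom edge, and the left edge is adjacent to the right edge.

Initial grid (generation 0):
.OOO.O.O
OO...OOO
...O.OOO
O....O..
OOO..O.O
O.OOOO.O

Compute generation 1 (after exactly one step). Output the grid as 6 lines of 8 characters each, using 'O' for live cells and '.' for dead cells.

Simulating step by step:
Generation 0 (given above): 27 live cells
Generation 1: 11 live cells
(generation 1 grid is the final answer)

Answer: O.....O.
.O......
..OO....
...O.O..
..O..O..
.O...O..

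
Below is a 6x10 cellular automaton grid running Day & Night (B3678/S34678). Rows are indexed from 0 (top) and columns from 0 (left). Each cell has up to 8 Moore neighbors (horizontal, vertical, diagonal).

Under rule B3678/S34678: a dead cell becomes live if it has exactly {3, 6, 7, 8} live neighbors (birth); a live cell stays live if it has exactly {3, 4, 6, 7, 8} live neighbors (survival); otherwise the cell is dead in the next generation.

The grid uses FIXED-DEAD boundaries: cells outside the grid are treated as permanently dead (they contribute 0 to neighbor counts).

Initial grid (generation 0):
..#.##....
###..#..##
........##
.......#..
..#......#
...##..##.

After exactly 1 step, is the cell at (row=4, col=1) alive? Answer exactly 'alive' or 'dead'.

Answer: dead

Derivation:
Simulating step by step:
Generation 0 (given above): 18 live cells
Generation 1: 13 live cells
...#......
.#.##...##
.#.....###
.........#
...#...#..
..........

Cell (4,1) at generation 1: 0 -> dead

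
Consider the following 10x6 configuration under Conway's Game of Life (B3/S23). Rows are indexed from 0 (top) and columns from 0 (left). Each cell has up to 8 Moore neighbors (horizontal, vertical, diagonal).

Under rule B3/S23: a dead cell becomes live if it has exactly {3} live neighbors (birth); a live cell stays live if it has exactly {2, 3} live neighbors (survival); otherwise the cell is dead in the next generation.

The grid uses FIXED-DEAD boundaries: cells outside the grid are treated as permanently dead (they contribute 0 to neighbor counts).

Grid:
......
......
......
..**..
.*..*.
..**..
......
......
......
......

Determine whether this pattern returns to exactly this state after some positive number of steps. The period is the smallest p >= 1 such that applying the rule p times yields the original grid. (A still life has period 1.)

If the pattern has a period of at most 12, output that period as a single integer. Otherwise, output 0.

Simulating and comparing each generation to the original:
Gen 0 (original, given above): 6 live cells
Gen 1: 6 live cells, MATCHES original -> period = 1

Answer: 1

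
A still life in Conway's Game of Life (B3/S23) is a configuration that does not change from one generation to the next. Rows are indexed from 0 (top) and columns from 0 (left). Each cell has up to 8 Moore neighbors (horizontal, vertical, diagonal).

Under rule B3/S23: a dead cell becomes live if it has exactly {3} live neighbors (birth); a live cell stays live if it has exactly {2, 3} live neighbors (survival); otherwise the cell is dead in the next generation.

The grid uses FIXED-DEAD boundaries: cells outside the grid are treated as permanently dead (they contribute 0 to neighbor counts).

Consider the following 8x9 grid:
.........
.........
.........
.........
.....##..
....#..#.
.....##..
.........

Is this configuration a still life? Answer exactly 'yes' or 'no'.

Compute generation 1 and compare to generation 0 (given above):
Generation 1:
.........
.........
.........
.........
.....##..
....#..#.
.....##..
.........
The grids are IDENTICAL -> still life.

Answer: yes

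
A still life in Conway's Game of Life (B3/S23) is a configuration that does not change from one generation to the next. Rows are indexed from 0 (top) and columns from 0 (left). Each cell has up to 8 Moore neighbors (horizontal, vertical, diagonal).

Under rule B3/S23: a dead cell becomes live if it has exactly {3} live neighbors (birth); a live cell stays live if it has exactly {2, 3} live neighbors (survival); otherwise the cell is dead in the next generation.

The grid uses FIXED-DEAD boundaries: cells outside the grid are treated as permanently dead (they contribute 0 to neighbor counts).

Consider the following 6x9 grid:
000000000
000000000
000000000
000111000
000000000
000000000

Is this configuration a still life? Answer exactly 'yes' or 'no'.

Compute generation 1 and compare to generation 0 (given above):
Generation 1:
000000000
000000000
000010000
000010000
000010000
000000000
Cell (2,4) differs: gen0=0 vs gen1=1 -> NOT a still life.

Answer: no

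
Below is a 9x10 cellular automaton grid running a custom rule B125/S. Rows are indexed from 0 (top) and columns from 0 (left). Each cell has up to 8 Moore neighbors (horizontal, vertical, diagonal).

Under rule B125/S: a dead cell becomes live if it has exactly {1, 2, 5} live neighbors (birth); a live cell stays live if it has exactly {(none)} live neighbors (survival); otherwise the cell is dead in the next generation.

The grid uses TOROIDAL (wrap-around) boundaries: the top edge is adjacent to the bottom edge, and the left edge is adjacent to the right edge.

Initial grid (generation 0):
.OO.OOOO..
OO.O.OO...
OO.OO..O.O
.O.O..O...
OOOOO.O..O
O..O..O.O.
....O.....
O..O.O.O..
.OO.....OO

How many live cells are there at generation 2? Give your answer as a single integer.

Answer: 46

Derivation:
Simulating step by step:
Generation 0 (given above): 40 live cells
Generation 1: 10 live cells
O.........
..........
........O.
....O.....
........O.
..........
OOO.....O.
......O...
......O...
Generation 2: 46 live cells
.O...OOO.O
OO.....OOO
...OOO.O.O
...O.O.OOO
...OOO.O.O
O.OO...OO.
...O.OOO.O
O.OO.O..OO
OO...O.O.O
Population at generation 2: 46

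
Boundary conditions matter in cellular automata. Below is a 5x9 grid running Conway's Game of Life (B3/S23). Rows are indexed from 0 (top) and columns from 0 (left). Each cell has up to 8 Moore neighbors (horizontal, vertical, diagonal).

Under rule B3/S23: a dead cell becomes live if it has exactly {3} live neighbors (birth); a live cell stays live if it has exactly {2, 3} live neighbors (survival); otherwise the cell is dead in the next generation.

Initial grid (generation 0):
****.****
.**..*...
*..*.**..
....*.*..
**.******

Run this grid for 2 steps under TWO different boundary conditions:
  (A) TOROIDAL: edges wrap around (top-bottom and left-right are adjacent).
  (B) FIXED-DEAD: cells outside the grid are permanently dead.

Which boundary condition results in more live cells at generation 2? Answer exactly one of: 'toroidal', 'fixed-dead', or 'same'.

Under TOROIDAL boundary, generation 2:
.........
..*......
.*.*.....
.*.*.....
.........
Population = 5

Under FIXED-DEAD boundary, generation 2:
....***..
.*.....*.
*..*.....
*...****.
.***.....
Population = 15

Comparison: toroidal=5, fixed-dead=15 -> fixed-dead

Answer: fixed-dead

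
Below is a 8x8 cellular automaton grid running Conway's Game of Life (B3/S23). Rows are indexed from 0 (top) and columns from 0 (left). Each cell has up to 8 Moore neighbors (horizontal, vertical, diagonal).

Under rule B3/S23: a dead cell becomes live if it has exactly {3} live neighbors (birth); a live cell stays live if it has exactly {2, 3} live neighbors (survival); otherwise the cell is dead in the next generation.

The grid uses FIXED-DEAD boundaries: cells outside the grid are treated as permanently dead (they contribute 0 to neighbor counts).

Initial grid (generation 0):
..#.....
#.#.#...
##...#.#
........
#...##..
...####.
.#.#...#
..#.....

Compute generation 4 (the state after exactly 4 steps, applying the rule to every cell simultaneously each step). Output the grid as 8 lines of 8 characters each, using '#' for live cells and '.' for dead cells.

Simulating step by step:
Generation 0 (given above): 19 live cells
Generation 1: 21 live cells
.#.#....
#.##....
##......
##..###.
...#..#.
..##..#.
...#.##.
..#.....
Generation 2: 25 live cells
.#.#....
#..#....
...###..
###.###.
.#.#..##
..##..##
...####.
........
Generation 3: 16 live cells
..#.....
...#....
#.....#.
##.....#
#.......
........
..######
....##..
Generation 4: 12 live cells
(generation 4 grid is the final answer)

Answer: ........
........
##......
##......
##......
...####.
...#..#.
........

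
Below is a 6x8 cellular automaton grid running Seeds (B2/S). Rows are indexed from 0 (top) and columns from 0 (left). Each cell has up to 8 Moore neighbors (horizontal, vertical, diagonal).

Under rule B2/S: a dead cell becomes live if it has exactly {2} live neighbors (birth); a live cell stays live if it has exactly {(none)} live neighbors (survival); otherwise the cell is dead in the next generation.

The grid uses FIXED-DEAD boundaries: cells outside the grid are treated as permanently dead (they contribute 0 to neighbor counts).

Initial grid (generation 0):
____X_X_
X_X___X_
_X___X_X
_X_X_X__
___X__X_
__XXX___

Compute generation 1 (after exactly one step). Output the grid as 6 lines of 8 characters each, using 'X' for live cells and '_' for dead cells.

Answer: _X_X___X
___XX___
___X____
X______X
_X______
_____X__

Derivation:
Simulating step by step:
Generation 0 (given above): 16 live cells
Generation 1: 10 live cells
(generation 1 grid is the final answer)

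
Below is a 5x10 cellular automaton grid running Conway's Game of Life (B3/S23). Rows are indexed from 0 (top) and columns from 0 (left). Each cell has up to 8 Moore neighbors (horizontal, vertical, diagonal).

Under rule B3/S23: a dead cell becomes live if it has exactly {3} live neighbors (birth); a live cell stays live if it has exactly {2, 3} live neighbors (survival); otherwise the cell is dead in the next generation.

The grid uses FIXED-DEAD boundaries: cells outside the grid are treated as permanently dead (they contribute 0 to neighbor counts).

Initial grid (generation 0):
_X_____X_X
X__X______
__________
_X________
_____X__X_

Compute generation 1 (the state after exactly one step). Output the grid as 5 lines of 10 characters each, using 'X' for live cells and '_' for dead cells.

Answer: __________
__________
__________
__________
__________

Derivation:
Simulating step by step:
Generation 0 (given above): 8 live cells
Generation 1: 0 live cells
(generation 1 grid is the final answer)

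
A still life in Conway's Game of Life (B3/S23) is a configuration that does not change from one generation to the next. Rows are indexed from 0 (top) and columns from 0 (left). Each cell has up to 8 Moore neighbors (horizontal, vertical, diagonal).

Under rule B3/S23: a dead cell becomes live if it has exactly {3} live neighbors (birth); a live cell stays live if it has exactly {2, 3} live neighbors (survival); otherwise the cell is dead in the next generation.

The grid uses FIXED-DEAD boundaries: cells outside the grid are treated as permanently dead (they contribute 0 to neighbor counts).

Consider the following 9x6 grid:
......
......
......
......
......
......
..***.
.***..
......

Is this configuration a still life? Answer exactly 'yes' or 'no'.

Compute generation 1 and compare to generation 0 (given above):
Generation 1:
......
......
......
......
......
...*..
.*..*.
.*..*.
..*...
Cell (5,3) differs: gen0=0 vs gen1=1 -> NOT a still life.

Answer: no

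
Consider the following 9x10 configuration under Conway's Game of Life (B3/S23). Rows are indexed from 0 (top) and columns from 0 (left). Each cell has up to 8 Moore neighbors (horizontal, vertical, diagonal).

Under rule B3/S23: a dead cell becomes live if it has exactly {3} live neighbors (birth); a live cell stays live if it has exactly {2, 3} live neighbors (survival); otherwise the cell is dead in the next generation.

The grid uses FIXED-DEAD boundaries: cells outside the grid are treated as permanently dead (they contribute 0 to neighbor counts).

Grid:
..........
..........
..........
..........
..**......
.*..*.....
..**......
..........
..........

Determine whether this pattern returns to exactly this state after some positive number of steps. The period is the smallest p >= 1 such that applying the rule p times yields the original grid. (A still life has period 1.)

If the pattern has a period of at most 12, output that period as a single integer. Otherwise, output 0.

Simulating and comparing each generation to the original:
Gen 0 (original, given above): 6 live cells
Gen 1: 6 live cells, MATCHES original -> period = 1

Answer: 1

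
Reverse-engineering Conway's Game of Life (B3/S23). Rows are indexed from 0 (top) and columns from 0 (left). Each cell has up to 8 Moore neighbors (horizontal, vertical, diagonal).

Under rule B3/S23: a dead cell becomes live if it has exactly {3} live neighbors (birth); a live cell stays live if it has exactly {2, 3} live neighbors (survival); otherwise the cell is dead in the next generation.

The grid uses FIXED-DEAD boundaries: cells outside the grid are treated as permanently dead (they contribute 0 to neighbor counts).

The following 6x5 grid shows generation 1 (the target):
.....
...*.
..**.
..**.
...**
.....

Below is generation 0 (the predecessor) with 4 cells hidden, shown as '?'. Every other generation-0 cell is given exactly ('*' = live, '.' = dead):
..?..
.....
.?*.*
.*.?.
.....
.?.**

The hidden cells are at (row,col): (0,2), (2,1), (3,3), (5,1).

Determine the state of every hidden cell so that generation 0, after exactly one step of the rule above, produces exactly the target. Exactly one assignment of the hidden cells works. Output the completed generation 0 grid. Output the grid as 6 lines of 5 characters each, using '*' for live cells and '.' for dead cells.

Hidden generation-0 cells (in order): (0,2), (2,1), (3,3), (5,1).
A hidden cell only influences target cells in its own 3x3 neighborhood. Try each of the 2^4 = 16 assignments, step the completed generation 0 forward once under B3/S23, and compare with the target:
  (0,2)=. (2,1)=. (3,3)=. (5,1)=. -> step gives (1,3)='.' but target has '*' -> reject
  (0,2)=. (2,1)=. (3,3)=. (5,1)=* -> step gives (1,3)='.' but target has '*' -> reject
  (0,2)=. (2,1)=. (3,3)=* (5,1)=. -> step gives (1,3)='.' but target has '*' -> reject
  (0,2)=. (2,1)=. (3,3)=* (5,1)=* -> step gives (1,3)='.' but target has '*' -> reject
  (0,2)=. (2,1)=* (3,3)=. (5,1)=. -> step gives (1,3)='.' but target has '*' -> reject
  (0,2)=. (2,1)=* (3,3)=. (5,1)=* -> step gives (1,3)='.' but target has '*' -> reject
  (0,2)=. (2,1)=* (3,3)=* (5,1)=. -> step gives (1,3)='.' but target has '*' -> reject
  (0,2)=. (2,1)=* (3,3)=* (5,1)=* -> step gives (1,3)='.' but target has '*' -> reject
  (0,2)=* (2,1)=. (3,3)=. (5,1)=. -> step gives (2,2)='.' but target has '*' -> reject
  (0,2)=* (2,1)=. (3,3)=. (5,1)=* -> step gives (2,2)='.' but target has '*' -> reject
  (0,2)=* (2,1)=. (3,3)=* (5,1)=. -> step gives (4,2)='*' but target has '.' -> reject
  (0,2)=* (2,1)=. (3,3)=* (5,1)=* -> step reproduces the target at every cell -> ACCEPT
  (0,2)=* (2,1)=* (3,3)=. (5,1)=. -> step gives (1,1)='*' but target has '.' -> reject
  (0,2)=* (2,1)=* (3,3)=. (5,1)=* -> step gives (1,1)='*' but target has '.' -> reject
  (0,2)=* (2,1)=* (3,3)=* (5,1)=. -> step gives (1,1)='*' but target has '.' -> reject
  (0,2)=* (2,1)=* (3,3)=* (5,1)=* -> step gives (1,1)='*' but target has '.' -> reject
Unique solution: (0,2)=live, (2,1)=dead, (3,3)=live, (5,1)=live.
Check: live-neighbor counts of every cell in the completed generation 0:
01010
02231
12231
11322
22433
10211
Applying B3/S23 to generation 0 with these counts gives:
.....
...*.
..**.
..**.
...**
.....
which matches the target exactly.

Answer: ..*..
.....
..*.*
.*.*.
.....
.*.**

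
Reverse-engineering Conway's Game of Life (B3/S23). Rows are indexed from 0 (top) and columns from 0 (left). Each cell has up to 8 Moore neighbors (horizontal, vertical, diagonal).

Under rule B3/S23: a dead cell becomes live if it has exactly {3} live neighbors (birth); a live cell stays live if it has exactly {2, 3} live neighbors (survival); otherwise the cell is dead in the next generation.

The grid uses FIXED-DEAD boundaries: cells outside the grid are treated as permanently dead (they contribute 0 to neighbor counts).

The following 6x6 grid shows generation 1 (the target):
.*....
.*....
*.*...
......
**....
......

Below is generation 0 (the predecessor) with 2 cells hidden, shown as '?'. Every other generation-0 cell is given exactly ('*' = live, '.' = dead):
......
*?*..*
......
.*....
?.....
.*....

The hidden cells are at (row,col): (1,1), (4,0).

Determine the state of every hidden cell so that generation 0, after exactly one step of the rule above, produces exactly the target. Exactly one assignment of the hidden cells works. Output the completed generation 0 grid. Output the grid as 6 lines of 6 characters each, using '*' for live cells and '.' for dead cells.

Answer: ......
***..*
......
.*....
*.....
.*....

Derivation:
Hidden generation-0 cells (in order): (1,1), (4,0).
A hidden cell only influences target cells in its own 3x3 neighborhood. Try each of the 2^2 = 4 assignments, step the completed generation 0 forward once under B3/S23, and compare with the target:
  (1,1)=. (4,0)=. -> step gives (0,1)='.' but target has '*' -> reject
  (1,1)=. (4,0)=* -> step gives (0,1)='.' but target has '*' -> reject
  (1,1)=* (4,0)=. -> step gives (4,0)='.' but target has '*' -> reject
  (1,1)=* (4,0)=* -> step reproduces the target at every cell -> ACCEPT
Unique solution: (1,1)=live, (4,0)=live.
Check: live-neighbor counts of every cell in the completed generation 0:
232111
121110
343111
211000
232000
211000
Applying B3/S23 to generation 0 with these counts gives:
.*....
.*....
*.*...
......
**....
......
which matches the target exactly.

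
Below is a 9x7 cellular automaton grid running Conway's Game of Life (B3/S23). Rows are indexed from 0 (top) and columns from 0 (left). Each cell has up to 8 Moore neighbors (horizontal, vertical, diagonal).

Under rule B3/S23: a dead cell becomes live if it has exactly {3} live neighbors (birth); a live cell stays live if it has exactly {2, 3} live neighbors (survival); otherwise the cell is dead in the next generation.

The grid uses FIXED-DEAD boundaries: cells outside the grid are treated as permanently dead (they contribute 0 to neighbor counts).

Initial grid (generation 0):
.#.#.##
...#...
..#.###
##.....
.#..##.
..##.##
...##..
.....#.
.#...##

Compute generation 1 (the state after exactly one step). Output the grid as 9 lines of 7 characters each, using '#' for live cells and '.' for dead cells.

Answer: ..#.#..
...#...
.#####.
####..#
##.####
..#...#
..##..#
.....##
.....##

Derivation:
Simulating step by step:
Generation 0 (given above): 24 live cells
Generation 1: 28 live cells
(generation 1 grid is the final answer)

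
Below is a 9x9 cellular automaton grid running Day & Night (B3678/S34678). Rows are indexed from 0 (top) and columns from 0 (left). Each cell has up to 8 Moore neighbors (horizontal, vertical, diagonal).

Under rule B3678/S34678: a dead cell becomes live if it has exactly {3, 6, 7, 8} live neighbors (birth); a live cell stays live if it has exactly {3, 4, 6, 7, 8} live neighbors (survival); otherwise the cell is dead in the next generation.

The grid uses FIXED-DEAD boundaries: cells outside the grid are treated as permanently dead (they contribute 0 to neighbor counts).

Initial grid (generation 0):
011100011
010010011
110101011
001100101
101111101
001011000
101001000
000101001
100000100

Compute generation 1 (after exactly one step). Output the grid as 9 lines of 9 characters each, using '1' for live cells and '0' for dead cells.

Answer: 001000011
011010000
010100001
100010111
001100100
001100000
010001100
010010100
000000000

Derivation:
Simulating step by step:
Generation 0 (given above): 37 live cells
Generation 1: 25 live cells
(generation 1 grid is the final answer)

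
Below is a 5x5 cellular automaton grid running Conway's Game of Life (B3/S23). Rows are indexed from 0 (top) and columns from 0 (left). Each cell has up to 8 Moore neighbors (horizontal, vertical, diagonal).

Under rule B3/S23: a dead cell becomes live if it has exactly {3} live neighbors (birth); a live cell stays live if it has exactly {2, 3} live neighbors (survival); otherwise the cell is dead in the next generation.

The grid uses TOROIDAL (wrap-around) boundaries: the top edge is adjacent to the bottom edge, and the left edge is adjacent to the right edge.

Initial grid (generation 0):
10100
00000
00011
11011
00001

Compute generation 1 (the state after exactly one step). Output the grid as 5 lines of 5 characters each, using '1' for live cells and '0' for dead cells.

Answer: 00000
00011
00110
00100
00100

Derivation:
Simulating step by step:
Generation 0 (given above): 9 live cells
Generation 1: 6 live cells
(generation 1 grid is the final answer)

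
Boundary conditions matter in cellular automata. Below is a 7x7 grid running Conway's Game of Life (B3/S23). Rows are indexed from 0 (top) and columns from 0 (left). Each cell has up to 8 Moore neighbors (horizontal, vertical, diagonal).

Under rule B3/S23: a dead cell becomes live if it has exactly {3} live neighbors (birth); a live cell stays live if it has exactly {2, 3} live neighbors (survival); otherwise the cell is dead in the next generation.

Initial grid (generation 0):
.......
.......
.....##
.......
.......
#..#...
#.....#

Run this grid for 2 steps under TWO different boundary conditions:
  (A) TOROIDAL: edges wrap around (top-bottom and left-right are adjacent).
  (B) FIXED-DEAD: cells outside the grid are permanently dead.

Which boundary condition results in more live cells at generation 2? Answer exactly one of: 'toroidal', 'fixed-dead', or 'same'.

Under TOROIDAL boundary, generation 2:
.......
.......
.......
.......
.......
#.....#
#.....#
Population = 4

Under FIXED-DEAD boundary, generation 2:
.......
.......
.......
.......
.......
.......
.......
Population = 0

Comparison: toroidal=4, fixed-dead=0 -> toroidal

Answer: toroidal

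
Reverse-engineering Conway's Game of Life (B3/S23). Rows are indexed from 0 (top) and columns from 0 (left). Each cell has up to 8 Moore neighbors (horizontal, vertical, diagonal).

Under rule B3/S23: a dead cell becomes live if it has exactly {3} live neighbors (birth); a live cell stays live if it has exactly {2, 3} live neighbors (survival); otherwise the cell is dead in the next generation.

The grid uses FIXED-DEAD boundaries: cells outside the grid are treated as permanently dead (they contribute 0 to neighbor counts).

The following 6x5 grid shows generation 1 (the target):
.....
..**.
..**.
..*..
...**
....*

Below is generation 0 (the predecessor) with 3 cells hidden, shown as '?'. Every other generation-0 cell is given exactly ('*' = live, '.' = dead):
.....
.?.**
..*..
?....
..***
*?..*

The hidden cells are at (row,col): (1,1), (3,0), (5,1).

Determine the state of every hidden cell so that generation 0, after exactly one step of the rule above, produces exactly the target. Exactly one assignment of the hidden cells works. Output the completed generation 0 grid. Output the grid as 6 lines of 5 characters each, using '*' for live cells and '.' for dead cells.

Hidden generation-0 cells (in order): (1,1), (3,0), (5,1).
A hidden cell only influences target cells in its own 3x3 neighborhood. Try each of the 2^3 = 8 assignments, step the completed generation 0 forward once under B3/S23, and compare with the target:
  (1,1)=. (3,0)=. (5,1)=. -> step gives (1,2)='.' but target has '*' -> reject
  (1,1)=. (3,0)=. (5,1)=* -> step gives (1,2)='.' but target has '*' -> reject
  (1,1)=. (3,0)=* (5,1)=. -> step gives (1,2)='.' but target has '*' -> reject
  (1,1)=. (3,0)=* (5,1)=* -> step gives (1,2)='.' but target has '*' -> reject
  (1,1)=* (3,0)=. (5,1)=. -> step reproduces the target at every cell -> ACCEPT
  (1,1)=* (3,0)=. (5,1)=* -> step gives (4,1)='*' but target has '.' -> reject
  (1,1)=* (3,0)=* (5,1)=. -> step gives (2,1)='*' but target has '.' -> reject
  (1,1)=* (3,0)=* (5,1)=* -> step gives (2,1)='*' but target has '.' -> reject
Unique solution: (1,1)=live, (3,0)=dead, (5,1)=dead.
Check: live-neighbor counts of every cell in the completed generation 0:
11222
11321
12232
02342
12132
02242
Applying B3/S23 to generation 0 with these counts gives:
.....
..**.
..**.
..*..
...**
....*
which matches the target exactly.

Answer: .....
.*.**
..*..
.....
..***
*...*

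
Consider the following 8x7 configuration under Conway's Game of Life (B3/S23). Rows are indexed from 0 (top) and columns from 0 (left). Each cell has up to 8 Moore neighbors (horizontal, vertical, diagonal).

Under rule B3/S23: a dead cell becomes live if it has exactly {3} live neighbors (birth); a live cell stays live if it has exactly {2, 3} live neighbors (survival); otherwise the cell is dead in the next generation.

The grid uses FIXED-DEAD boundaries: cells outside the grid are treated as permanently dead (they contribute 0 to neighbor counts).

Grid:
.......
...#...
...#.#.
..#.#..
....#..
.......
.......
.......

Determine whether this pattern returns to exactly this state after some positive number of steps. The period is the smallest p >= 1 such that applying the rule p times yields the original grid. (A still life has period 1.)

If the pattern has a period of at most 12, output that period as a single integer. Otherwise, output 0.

Simulating and comparing each generation to the original:
Gen 0 (original, given above): 6 live cells
Gen 1: 6 live cells, differs from original
Gen 2: 6 live cells, MATCHES original -> period = 2

Answer: 2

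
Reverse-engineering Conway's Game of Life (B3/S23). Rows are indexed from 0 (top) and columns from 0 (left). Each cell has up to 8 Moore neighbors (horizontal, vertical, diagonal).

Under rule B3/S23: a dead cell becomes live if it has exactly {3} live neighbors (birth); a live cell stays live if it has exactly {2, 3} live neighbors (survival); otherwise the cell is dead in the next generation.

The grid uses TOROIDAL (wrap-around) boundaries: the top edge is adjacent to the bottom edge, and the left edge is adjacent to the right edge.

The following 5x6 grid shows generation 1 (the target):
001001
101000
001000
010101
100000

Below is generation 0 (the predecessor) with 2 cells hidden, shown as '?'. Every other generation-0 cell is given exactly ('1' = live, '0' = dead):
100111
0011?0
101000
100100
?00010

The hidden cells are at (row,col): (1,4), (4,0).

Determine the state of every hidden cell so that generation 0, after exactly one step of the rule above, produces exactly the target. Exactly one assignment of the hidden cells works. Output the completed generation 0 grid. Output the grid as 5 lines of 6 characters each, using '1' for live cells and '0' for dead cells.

Hidden generation-0 cells (in order): (1,4), (4,0).
A hidden cell only influences target cells in its own 3x3 neighborhood. Try each of the 2^2 = 4 assignments, step the completed generation 0 forward once under B3/S23, and compare with the target:
  (1,4)=0 (4,0)=0 -> step reproduces the target at every cell -> ACCEPT
  (1,4)=0 (4,0)=1 -> step gives (0,0)='1' but target has '0' -> reject
  (1,4)=1 (4,0)=0 -> step gives (0,5)='0' but target has '1' -> reject
  (1,4)=1 (4,0)=1 -> step gives (0,0)='1' but target has '0' -> reject
Unique solution: (1,4)=dead, (4,0)=dead.
Check: live-neighbor counts of every cell in the completed generation 0:
123443
343444
143422
132223
322445
Applying B3/S23 to generation 0 with these counts gives:
001001
101000
001000
010101
100000
which matches the target exactly.

Answer: 100111
001100
101000
100100
000010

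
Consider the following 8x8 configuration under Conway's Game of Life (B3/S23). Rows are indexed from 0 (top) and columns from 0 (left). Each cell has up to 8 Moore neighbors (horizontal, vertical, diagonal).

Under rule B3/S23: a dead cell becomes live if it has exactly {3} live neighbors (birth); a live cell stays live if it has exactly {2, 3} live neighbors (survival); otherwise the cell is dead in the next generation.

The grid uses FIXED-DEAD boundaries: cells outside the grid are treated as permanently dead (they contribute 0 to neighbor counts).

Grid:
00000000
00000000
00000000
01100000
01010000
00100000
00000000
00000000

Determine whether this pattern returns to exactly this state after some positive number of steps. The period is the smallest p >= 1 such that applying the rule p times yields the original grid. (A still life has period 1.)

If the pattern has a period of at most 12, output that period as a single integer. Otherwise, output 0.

Answer: 1

Derivation:
Simulating and comparing each generation to the original:
Gen 0 (original, given above): 5 live cells
Gen 1: 5 live cells, MATCHES original -> period = 1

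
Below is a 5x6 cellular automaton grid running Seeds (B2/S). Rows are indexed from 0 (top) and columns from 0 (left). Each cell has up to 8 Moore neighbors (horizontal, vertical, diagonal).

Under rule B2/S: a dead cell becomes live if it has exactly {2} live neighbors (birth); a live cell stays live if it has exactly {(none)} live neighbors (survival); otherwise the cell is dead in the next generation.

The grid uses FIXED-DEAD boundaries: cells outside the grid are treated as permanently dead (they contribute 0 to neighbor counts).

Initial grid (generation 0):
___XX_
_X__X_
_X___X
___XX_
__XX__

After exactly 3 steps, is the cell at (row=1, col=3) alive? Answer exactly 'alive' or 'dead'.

Simulating step by step:
Generation 0 (given above): 10 live cells
Generation 1: 6 live cells
__X__X
X_____
X_____
_X___X
______
Generation 2: 2 live cells
_X____
______
______
X_____
______
Generation 3: 0 live cells
______
______
______
______
______

Cell (1,3) at generation 3: 0 -> dead

Answer: dead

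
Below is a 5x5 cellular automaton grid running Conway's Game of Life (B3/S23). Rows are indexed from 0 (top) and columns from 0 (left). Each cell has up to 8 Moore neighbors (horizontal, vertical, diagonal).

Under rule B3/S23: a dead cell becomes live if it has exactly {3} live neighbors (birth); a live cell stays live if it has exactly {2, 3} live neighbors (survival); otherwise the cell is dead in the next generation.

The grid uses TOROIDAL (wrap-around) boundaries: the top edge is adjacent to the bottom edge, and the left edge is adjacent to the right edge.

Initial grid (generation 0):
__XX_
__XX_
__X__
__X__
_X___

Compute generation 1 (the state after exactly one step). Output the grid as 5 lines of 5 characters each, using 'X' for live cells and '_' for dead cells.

Simulating step by step:
Generation 0 (given above): 7 live cells
Generation 1: 9 live cells
(generation 1 grid is the final answer)

Answer: _X_X_
_X___
_XX__
_XX__
_X_X_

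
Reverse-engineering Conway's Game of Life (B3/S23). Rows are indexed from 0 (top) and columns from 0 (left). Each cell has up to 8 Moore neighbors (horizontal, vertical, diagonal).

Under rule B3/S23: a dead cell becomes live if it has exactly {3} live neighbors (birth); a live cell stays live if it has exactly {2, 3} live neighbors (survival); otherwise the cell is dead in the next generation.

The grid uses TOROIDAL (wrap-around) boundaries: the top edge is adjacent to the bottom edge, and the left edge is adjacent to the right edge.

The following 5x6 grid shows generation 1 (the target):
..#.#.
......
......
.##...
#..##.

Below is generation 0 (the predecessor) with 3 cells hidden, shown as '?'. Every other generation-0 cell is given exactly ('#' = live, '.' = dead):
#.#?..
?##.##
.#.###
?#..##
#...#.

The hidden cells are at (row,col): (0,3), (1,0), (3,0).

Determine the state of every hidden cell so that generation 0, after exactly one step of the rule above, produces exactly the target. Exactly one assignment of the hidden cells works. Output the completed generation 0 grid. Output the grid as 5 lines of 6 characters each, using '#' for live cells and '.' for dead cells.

Answer: #.#...
###.##
.#.###
.#..##
#...#.

Derivation:
Hidden generation-0 cells (in order): (0,3), (1,0), (3,0).
A hidden cell only influences target cells in its own 3x3 neighborhood. Try each of the 2^3 = 8 assignments, step the completed generation 0 forward once under B3/S23, and compare with the target:
  (0,3)=. (1,0)=. (3,0)=. -> step gives (0,0)='#' but target has '.' -> reject
  (0,3)=. (1,0)=. (3,0)=# -> step gives (0,0)='#' but target has '.' -> reject
  (0,3)=. (1,0)=# (3,0)=. -> step reproduces the target at every cell -> ACCEPT
  (0,3)=. (1,0)=# (3,0)=# -> step gives (4,0)='.' but target has '#' -> reject
  (0,3)=# (1,0)=. (3,0)=. -> step gives (0,0)='#' but target has '.' -> reject
  (0,3)=# (1,0)=. (3,0)=# -> step gives (0,0)='#' but target has '.' -> reject
  (0,3)=# (1,0)=# (3,0)=. -> step gives (0,4)='.' but target has '#' -> reject
  (0,3)=# (1,0)=# (3,0)=# -> step gives (0,4)='.' but target has '#' -> reject
Unique solution: (0,3)=dead, (1,0)=live, (3,0)=dead.
Check: live-neighbor counts of every cell in the completed generation 0:
462436
554545
745466
523455
342325
Applying B3/S23 to generation 0 with these counts gives:
..#.#.
......
......
.##...
#..##.
which matches the target exactly.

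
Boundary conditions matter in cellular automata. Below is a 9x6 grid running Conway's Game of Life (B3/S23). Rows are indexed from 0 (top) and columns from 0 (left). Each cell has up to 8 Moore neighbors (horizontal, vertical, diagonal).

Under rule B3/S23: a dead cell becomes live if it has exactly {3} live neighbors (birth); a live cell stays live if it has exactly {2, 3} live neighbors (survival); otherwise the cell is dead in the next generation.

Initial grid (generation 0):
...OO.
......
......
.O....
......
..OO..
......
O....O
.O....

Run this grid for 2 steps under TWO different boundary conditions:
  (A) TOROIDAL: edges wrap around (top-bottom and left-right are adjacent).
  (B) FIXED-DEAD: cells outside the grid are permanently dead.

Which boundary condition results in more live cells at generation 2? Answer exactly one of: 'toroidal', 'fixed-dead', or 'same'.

Under TOROIDAL boundary, generation 2:
.....O
......
......
......
......
......
......
O.....
O....O
Population = 4

Under FIXED-DEAD boundary, generation 2:
......
......
......
......
......
......
......
......
......
Population = 0

Comparison: toroidal=4, fixed-dead=0 -> toroidal

Answer: toroidal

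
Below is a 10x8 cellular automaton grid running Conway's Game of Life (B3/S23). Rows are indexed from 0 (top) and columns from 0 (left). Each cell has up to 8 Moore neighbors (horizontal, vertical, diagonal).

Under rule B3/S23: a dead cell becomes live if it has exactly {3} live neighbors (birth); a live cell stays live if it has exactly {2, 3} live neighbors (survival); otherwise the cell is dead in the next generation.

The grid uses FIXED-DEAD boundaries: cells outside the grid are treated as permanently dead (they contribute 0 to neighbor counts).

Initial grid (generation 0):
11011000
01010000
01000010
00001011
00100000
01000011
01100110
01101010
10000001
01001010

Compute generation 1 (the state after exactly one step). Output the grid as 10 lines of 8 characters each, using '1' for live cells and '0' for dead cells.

Simulating step by step:
Generation 0 (given above): 28 live cells
Generation 1: 31 live cells
(generation 1 grid is the final answer)

Answer: 11011000
01011000
00100111
00000111
00000100
01000111
10010000
10110011
10110011
00000000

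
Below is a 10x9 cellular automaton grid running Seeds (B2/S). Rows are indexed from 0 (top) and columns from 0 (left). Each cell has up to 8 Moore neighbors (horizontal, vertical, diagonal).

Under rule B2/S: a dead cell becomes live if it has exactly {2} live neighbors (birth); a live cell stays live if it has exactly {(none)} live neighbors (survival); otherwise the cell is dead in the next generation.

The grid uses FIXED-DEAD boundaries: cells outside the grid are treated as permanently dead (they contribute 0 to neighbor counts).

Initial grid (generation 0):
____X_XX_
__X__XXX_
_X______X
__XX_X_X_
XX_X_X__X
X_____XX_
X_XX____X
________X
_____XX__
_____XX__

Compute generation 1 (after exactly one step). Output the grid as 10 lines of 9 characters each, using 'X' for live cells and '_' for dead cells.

Answer: ___X____X
_X_XX____
_________
_________
_________
_____X___
______X__
_XXXXXX__
____X____
____X__X_

Derivation:
Simulating step by step:
Generation 0 (given above): 30 live cells
Generation 1: 16 live cells
(generation 1 grid is the final answer)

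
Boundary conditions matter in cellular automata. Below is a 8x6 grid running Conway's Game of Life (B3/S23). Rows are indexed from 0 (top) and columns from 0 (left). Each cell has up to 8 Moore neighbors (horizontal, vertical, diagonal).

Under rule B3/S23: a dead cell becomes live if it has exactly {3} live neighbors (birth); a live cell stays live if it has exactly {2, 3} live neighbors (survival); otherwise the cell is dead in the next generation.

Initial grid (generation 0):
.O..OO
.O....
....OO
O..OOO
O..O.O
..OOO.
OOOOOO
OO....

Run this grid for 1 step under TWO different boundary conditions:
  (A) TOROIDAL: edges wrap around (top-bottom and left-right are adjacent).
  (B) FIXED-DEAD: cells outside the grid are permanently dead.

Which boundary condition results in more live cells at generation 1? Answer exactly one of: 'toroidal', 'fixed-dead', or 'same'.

Under TOROIDAL boundary, generation 1:
.OO..O
......
...O..
...O..
OO....
......
......
......
Population = 7

Under FIXED-DEAD boundary, generation 1:
......
......
...O.O
...O..
.O...O
O.....
O....O
O..OO.
Population = 11

Comparison: toroidal=7, fixed-dead=11 -> fixed-dead

Answer: fixed-dead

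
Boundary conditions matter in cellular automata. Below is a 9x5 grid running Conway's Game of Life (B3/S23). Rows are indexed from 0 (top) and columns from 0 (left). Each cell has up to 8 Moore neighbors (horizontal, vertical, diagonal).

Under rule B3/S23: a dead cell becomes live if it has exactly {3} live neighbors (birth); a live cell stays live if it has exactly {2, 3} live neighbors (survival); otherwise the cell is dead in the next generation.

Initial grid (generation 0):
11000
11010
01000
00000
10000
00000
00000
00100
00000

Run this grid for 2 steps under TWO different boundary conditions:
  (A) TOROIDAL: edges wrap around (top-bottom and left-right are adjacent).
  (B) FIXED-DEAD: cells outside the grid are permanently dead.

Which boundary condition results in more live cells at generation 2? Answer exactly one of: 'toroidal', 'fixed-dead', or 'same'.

Under TOROIDAL boundary, generation 2:
01111
00001
11000
01000
00000
00000
00000
00000
01100
Population = 10

Under FIXED-DEAD boundary, generation 2:
01000
00000
01000
01000
00000
00000
00000
00000
00000
Population = 3

Comparison: toroidal=10, fixed-dead=3 -> toroidal

Answer: toroidal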